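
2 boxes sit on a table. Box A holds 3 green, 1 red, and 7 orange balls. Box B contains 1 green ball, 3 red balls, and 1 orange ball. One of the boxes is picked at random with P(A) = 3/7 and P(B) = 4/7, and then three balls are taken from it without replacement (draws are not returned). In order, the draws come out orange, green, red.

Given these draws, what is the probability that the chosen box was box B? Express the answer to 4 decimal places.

For each hypothesis, P(data | H) works out to: P(data | box A) = (7/11)(3/10)(1/9) = 7/330; P(data | box B) = (1/5)(1/4)(3/3) = 1/20.
Multiplying each by its prior: 3/7 · 7/330 = 1/110, 4/7 · 1/20 = 1/35; these sum to 29/770.
By Bayes' rule, P(box B | data) = (1/35) / (29/770) = 22/29.

0.7586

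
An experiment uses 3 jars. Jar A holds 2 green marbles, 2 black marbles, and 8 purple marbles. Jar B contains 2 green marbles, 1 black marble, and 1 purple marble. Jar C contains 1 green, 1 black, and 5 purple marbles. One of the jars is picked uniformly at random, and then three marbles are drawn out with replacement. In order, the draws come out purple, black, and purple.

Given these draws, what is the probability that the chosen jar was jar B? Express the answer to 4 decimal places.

0.0961

For each hypothesis, P(data | H) works out to: P(data | jar A) = (8/12)(2/12)(8/12) = 0.074074; P(data | jar B) = (1/4)(1/4)(1/4) = 0.015625; P(data | jar C) = (5/7)(1/7)(5/7) = 0.072886.
Weighting by the prior gives 1/3 · 0.074074 = 0.024691, 1/3 · 0.015625 = 0.0052083, 1/3 · 0.072886 = 0.024295; summing to 0.054195.
So P(jar B | data) = (0.0052083) / (0.054195) = 0.096103.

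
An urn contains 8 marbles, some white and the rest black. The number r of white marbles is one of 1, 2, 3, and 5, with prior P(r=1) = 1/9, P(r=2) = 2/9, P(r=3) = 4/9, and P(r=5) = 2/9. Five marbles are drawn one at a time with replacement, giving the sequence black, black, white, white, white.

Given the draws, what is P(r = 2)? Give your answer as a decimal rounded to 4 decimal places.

Under each hypothesis, the probability of the observed sequence is: P(data | r = 1) = (7/8)(7/8)(1/8)(1/8)(1/8) = 0.0014954; P(data | r = 2) = (6/8)(6/8)(2/8)(2/8)(2/8) = 0.0087891; P(data | r = 3) = (5/8)(5/8)(3/8)(3/8)(3/8) = 0.020599; P(data | r = 5) = (3/8)(3/8)(5/8)(5/8)(5/8) = 0.034332.
Weighting by the prior gives 1/9 · 0.0014954 = 0.00016615, 2/9 · 0.0087891 = 0.0019531, 4/9 · 0.020599 = 0.0091553, 2/9 · 0.034332 = 0.0076294; with total 0.018904.
Hence P(r = 2 | data) = (0.0019531) / (0.018904) = 0.10332.

0.1033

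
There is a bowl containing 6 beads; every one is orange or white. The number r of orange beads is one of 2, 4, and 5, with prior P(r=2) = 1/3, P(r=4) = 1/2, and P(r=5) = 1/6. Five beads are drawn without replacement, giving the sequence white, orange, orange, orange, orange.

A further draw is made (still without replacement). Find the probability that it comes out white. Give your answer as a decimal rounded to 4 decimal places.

Compute the likelihood of the observed sequence for each case: P(data | r = 2) = (4/6)(2/5)(1/4)(0/3) = 0; P(data | r = 4) = (2/6)(4/5)(3/4)(2/3)(1/2) = 1/15; P(data | r = 5) = (1/6)(5/5)(4/4)(3/3)(2/2) = 1/6.
Multiplying each by its prior: 1/3 · 0 = 0, 1/2 · 1/15 = 1/30, 1/6 · 1/6 = 1/36; these sum to 11/180.
Dividing through by the total gives posterior P(r = 2 | data) = 0, P(r = 4 | data) = 6/11, P(r = 5 | data) = 5/11.
The predictive probability is P(white next | data) = (1)(6/11) + (0)(5/11) = 6/11.

0.5455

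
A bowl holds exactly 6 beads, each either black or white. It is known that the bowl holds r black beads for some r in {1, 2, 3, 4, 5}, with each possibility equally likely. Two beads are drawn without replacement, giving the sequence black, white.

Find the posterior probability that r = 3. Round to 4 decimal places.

0.2571

Under each hypothesis, the probability of the observed sequence is: P(data | r = 1) = (1/6)(5/5) = 1/6; P(data | r = 2) = (2/6)(4/5) = 4/15; P(data | r = 3) = (3/6)(3/5) = 3/10; P(data | r = 4) = (4/6)(2/5) = 4/15; P(data | r = 5) = (5/6)(1/5) = 1/6.
Multiplying each by its prior: 1/5 · 1/6 = 1/30, 1/5 · 4/15 = 4/75, 1/5 · 3/10 = 3/50, 1/5 · 4/15 = 4/75, 1/5 · 1/6 = 1/30; with total 7/30.
So P(r = 3 | data) = (3/50) / (7/30) = 9/35.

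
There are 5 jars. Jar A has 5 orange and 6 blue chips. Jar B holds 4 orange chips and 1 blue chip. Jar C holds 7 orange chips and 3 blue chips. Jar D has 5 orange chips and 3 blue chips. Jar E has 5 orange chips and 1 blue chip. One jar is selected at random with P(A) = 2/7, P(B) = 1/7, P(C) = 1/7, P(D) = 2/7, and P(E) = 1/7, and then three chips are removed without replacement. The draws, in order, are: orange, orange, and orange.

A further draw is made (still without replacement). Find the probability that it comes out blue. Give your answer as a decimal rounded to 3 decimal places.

Under each hypothesis, the probability of the observed sequence is: P(data | jar A) = (5/11)(4/10)(3/9) = 0.060606; P(data | jar B) = (4/5)(3/4)(2/3) = 0.4; P(data | jar C) = (7/10)(6/9)(5/8) = 0.29167; P(data | jar D) = (5/8)(4/7)(3/6) = 0.17857; P(data | jar E) = (5/6)(4/5)(3/4) = 0.5.
Weighting by the prior gives 2/7 · 0.060606 = 0.017316, 1/7 · 0.4 = 0.057143, 1/7 · 0.29167 = 0.041667, 2/7 · 0.17857 = 0.05102, 1/7 · 0.5 = 0.071429; with total 0.23857.
Normalising, the posterior is P(jar A | data) = 0.072581, P(jar B | data) = 0.23952, P(jar C | data) = 0.17465, P(jar D | data) = 0.21386, P(jar E | data) = 0.2994.
So P(blue next | data) = Σ P(blue next | H) P(H | data) = (3/4)(0.072581) + (1/2)(0.23952) + (3/7)(0.17465) + (3/5)(0.21386) + (1/3)(0.2994) = 0.47716.

0.477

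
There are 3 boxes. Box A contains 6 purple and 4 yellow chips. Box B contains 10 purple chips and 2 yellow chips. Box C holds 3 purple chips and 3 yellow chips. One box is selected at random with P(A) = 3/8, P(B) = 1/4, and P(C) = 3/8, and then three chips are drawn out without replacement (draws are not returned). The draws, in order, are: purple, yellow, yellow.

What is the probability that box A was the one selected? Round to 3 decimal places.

0.384

Under each hypothesis, the probability of the observed sequence is: P(data | box A) = (6/10)(4/9)(3/8) = 0.1; P(data | box B) = (10/12)(2/11)(1/10) = 0.015152; P(data | box C) = (3/6)(3/5)(2/4) = 0.15.
Weighting by the prior gives 3/8 · 0.1 = 0.0375, 1/4 · 0.015152 = 0.0037879, 3/8 · 0.15 = 0.05625; these sum to 0.097538.
Hence P(box A | data) = (0.0375) / (0.097538) = 0.38447.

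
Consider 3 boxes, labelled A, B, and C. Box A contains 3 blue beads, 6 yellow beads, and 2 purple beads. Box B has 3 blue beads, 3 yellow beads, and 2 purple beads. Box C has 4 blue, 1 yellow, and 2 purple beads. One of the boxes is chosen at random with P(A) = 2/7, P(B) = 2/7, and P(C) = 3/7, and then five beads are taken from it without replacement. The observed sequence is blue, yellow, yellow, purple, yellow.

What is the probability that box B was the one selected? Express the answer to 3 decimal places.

Under each hypothesis, the probability of the observed sequence is: P(data | box A) = (3/11)(6/10)(5/9)(2/8)(4/7) = 0.012987; P(data | box B) = (3/8)(3/7)(2/6)(2/5)(1/4) = 0.0053571; P(data | box C) = (4/7)(1/6)(0/5) = 0.
The prior-weighted likelihoods are 2/7 · 0.012987 = 0.0037106, 2/7 · 0.0053571 = 0.0015306, 3/7 · 0 = 0; with total 0.0052412.
Hence P(box B | data) = (0.0015306) / (0.0052412) = 0.29204.

0.292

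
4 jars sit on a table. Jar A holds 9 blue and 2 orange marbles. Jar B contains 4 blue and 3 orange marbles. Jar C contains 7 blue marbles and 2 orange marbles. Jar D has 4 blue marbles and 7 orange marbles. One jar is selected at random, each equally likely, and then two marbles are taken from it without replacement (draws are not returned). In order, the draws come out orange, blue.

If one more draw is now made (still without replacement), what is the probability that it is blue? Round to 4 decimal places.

Compute the likelihood of the observed sequence for each case: P(data | jar A) = (2/11)(9/10) = 0.16364; P(data | jar B) = (3/7)(4/6) = 0.28571; P(data | jar C) = (2/9)(7/8) = 0.19444; P(data | jar D) = (7/11)(4/10) = 0.25455.
Multiplying each by its prior: 1/4 · 0.16364 = 0.040909, 1/4 · 0.28571 = 0.071429, 1/4 · 0.19444 = 0.048611, 1/4 · 0.25455 = 0.063636; with total 0.22459.
Normalising, the posterior is P(jar A | data) = 0.18215, P(jar B | data) = 0.31805, P(jar C | data) = 0.21645, P(jar D | data) = 0.28335.
The predictive probability is P(blue next | data) = (8/9)(0.18215) + (3/5)(0.31805) + (6/7)(0.21645) + (1/3)(0.28335) = 0.63272.

0.6327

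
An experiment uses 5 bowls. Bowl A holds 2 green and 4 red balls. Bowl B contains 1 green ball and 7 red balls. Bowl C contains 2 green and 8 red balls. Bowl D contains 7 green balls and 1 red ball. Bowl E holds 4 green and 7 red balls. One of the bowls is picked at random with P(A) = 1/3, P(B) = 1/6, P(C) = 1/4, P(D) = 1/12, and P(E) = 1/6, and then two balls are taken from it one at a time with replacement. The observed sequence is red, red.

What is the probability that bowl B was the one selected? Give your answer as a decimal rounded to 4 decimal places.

Under each hypothesis, the probability of the observed sequence is: P(data | bowl A) = (4/6)(4/6) = 0.44444; P(data | bowl B) = (7/8)(7/8) = 0.76562; P(data | bowl C) = (8/10)(8/10) = 0.64; P(data | bowl D) = (1/8)(1/8) = 0.015625; P(data | bowl E) = (7/11)(7/11) = 0.40496.
Multiplying each by its prior: 1/3 · 0.44444 = 0.14815, 1/6 · 0.76562 = 0.1276, 1/4 · 0.64 = 0.16, 1/12 · 0.015625 = 0.0013021, 1/6 · 0.40496 = 0.067493; with total 0.50455.
By Bayes' rule, P(bowl B | data) = (0.1276) / (0.50455) = 0.25291.

0.2529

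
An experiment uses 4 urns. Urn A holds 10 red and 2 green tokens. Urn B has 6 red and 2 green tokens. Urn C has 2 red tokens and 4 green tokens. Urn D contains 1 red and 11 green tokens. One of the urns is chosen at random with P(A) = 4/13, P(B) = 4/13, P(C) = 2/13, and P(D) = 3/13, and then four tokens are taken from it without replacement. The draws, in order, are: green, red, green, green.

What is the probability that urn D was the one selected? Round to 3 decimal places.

0.484

For each hypothesis, P(data | H) works out to: P(data | urn A) = (2/12)(10/11)(1/10)(0/9) = 0; P(data | urn B) = (2/8)(6/7)(1/6)(0/5) = 0; P(data | urn C) = (4/6)(2/5)(3/4)(2/3) = 2/15; P(data | urn D) = (11/12)(1/11)(10/10)(9/9) = 1/12.
The prior-weighted likelihoods are 4/13 · 0 = 0, 4/13 · 0 = 0, 2/13 · 2/15 = 4/195, 3/13 · 1/12 = 1/52; with total 31/780.
Hence P(urn D | data) = (1/52) / (31/780) = 15/31.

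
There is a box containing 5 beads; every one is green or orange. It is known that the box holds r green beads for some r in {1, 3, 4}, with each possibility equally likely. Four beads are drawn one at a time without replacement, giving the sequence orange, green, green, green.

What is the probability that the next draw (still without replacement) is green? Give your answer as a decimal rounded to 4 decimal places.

0.6667

Under each hypothesis, the probability of the observed sequence is: P(data | r = 1) = (4/5)(1/4)(0/3) = 0; P(data | r = 3) = (2/5)(3/4)(2/3)(1/2) = 1/10; P(data | r = 4) = (1/5)(4/4)(3/3)(2/2) = 1/5.
The prior-weighted likelihoods are 1/3 · 0 = 0, 1/3 · 1/10 = 1/30, 1/3 · 1/5 = 1/15; these sum to 1/10.
Dividing through by the total gives posterior P(r = 1 | data) = 0, P(r = 3 | data) = 1/3, P(r = 4 | data) = 2/3.
So P(green next | data) = Σ P(green next | H) P(H | data) = (0)(1/3) + (1)(2/3) = 2/3.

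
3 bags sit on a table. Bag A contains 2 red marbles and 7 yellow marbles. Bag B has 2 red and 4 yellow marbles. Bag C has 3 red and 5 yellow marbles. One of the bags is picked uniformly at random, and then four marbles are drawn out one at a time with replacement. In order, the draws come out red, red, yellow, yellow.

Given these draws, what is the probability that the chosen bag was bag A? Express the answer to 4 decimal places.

0.2226

The likelihood of the observed sequence under each hypothesis: P(data | bag A) = (2/9)(2/9)(7/9)(7/9) = 0.029873; P(data | bag B) = (2/6)(2/6)(4/6)(4/6) = 0.049383; P(data | bag C) = (3/8)(3/8)(5/8)(5/8) = 0.054932.
The prior-weighted likelihoods are 1/3 · 0.029873 = 0.0099578, 1/3 · 0.049383 = 0.016461, 1/3 · 0.054932 = 0.018311; with total 0.044729.
By Bayes' rule, P(bag A | data) = (0.0099578) / (0.044729) = 0.22262.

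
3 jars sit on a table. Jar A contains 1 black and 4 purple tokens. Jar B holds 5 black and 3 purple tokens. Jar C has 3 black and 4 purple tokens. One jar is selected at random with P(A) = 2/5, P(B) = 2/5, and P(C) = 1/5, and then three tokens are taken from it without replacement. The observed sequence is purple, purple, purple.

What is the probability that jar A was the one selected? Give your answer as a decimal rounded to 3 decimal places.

0.842

Compute the likelihood of the observed sequence for each case: P(data | jar A) = (4/5)(3/4)(2/3) = 2/5; P(data | jar B) = (3/8)(2/7)(1/6) = 1/56; P(data | jar C) = (4/7)(3/6)(2/5) = 4/35.
The prior-weighted likelihoods are 2/5 · 2/5 = 4/25, 2/5 · 1/56 = 1/140, 1/5 · 4/35 = 4/175; summing to 19/100.
So P(jar A | data) = (4/25) / (19/100) = 16/19.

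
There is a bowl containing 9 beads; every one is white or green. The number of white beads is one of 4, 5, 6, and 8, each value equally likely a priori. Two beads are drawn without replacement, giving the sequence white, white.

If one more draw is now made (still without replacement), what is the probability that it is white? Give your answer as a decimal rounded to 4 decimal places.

0.6538

For each hypothesis, P(data | H) works out to: P(data | r = 4) = (4/9)(3/8) = 1/6; P(data | r = 5) = (5/9)(4/8) = 5/18; P(data | r = 6) = (6/9)(5/8) = 5/12; P(data | r = 8) = (8/9)(7/8) = 7/9.
Weighting by the prior gives 1/4 · 1/6 = 1/24, 1/4 · 5/18 = 5/72, 1/4 · 5/12 = 5/48, 1/4 · 7/9 = 7/36; with total 59/144.
Dividing through by the total gives posterior P(r = 4 | data) = 6/59, P(r = 5 | data) = 10/59, P(r = 6 | data) = 15/59, P(r = 8 | data) = 28/59.
The predictive probability is P(white next | data) = (2/7)(6/59) + (3/7)(10/59) + (4/7)(15/59) + (6/7)(28/59) = 270/413.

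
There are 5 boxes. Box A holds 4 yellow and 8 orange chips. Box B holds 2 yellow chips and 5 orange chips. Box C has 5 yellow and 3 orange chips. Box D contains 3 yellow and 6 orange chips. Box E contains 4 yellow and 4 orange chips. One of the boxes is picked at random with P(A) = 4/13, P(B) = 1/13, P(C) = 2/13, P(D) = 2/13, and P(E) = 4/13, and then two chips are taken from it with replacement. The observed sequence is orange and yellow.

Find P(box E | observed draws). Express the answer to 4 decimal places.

0.3326

The likelihood of the observed sequence under each hypothesis: P(data | box A) = (8/12)(4/12) = 0.22222; P(data | box B) = (5/7)(2/7) = 0.20408; P(data | box C) = (3/8)(5/8) = 0.23438; P(data | box D) = (6/9)(3/9) = 0.22222; P(data | box E) = (4/8)(4/8) = 0.25.
Multiplying each by its prior: 4/13 · 0.22222 = 0.068376, 1/13 · 0.20408 = 0.015699, 2/13 · 0.23438 = 0.036058, 2/13 · 0.22222 = 0.034188, 4/13 · 0.25 = 0.076923; these sum to 0.23124.
So P(box E | data) = (0.076923) / (0.23124) = 0.33265.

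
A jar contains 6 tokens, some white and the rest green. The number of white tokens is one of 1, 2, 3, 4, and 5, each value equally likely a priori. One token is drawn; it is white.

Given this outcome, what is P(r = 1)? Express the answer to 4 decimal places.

0.0667

Under each hypothesis, the probability of this draw is: P(data | r = 1) = (1/6) = 1/6; P(data | r = 2) = (2/6) = 1/3; P(data | r = 3) = (3/6) = 1/2; P(data | r = 4) = (4/6) = 2/3; P(data | r = 5) = (5/6) = 5/6.
Multiplying each by its prior: 1/5 · 1/6 = 1/30, 1/5 · 1/3 = 1/15, 1/5 · 1/2 = 1/10, 1/5 · 2/3 = 2/15, 1/5 · 5/6 = 1/6; these sum to 1/2.
So P(r = 1 | data) = (1/30) / (1/2) = 1/15.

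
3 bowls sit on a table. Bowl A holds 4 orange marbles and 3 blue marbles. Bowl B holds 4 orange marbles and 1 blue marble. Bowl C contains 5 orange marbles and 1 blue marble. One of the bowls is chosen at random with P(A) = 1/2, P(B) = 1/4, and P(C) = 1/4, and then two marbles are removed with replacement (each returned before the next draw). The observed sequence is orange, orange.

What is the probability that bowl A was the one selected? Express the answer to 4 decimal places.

0.3286

Under each hypothesis, the probability of the observed sequence is: P(data | bowl A) = (4/7)(4/7) = 0.32653; P(data | bowl B) = (4/5)(4/5) = 0.64; P(data | bowl C) = (5/6)(5/6) = 0.69444.
The prior-weighted likelihoods are 1/2 · 0.32653 = 0.16327, 1/4 · 0.64 = 0.16, 1/4 · 0.69444 = 0.17361; with total 0.49688.
Hence P(bowl A | data) = (0.16327) / (0.49688) = 0.32858.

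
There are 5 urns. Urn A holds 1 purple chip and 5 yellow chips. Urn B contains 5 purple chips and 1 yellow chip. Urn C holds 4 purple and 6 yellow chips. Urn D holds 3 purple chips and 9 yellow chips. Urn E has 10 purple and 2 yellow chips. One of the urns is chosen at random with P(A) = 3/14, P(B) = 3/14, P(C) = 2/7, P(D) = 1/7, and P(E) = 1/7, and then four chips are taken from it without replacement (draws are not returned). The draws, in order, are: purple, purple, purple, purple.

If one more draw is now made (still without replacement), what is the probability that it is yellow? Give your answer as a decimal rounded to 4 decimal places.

Under each hypothesis, the probability of the observed sequence is: P(data | urn A) = (1/6)(0/5) = 0; P(data | urn B) = (5/6)(4/5)(3/4)(2/3) = 0.33333; P(data | urn C) = (4/10)(3/9)(2/8)(1/7) = 0.0047619; P(data | urn D) = (3/12)(2/11)(1/10)(0/9) = 0; P(data | urn E) = (10/12)(9/11)(8/10)(7/9) = 0.42424.
Weighting by the prior gives 3/14 · 0 = 0, 3/14 · 0.33333 = 0.071429, 2/7 · 0.0047619 = 0.0013605, 1/7 · 0 = 0, 1/7 · 0.42424 = 0.060606; these sum to 0.1334.
Dividing through by the total gives posterior P(urn A | data) = 0, P(urn B | data) = 0.53547, P(urn C | data) = 0.010199, P(urn D | data) = 0, P(urn E | data) = 0.45433.
The predictive probability is P(yellow next | data) = (1/2)(0.53547) + (1)(0.010199) + (1/4)(0.45433) = 0.39152.

0.3915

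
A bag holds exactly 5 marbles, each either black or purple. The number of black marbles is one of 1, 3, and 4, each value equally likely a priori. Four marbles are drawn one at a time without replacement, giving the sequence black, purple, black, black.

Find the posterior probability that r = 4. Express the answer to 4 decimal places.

0.6667

Under each hypothesis, the probability of the observed sequence is: P(data | r = 1) = (1/5)(4/4)(0/3) = 0; P(data | r = 3) = (3/5)(2/4)(2/3)(1/2) = 1/10; P(data | r = 4) = (4/5)(1/4)(3/3)(2/2) = 1/5.
Weighting by the prior gives 1/3 · 0 = 0, 1/3 · 1/10 = 1/30, 1/3 · 1/5 = 1/15; these sum to 1/10.
By Bayes' rule, P(r = 4 | data) = (1/15) / (1/10) = 2/3.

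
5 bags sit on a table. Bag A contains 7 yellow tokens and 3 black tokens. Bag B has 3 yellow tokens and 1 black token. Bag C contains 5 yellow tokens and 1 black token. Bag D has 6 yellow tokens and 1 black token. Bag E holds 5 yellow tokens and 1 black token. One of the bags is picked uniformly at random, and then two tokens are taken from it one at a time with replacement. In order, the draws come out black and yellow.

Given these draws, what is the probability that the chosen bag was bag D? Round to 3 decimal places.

0.153

The likelihood of the observed sequence under each hypothesis: P(data | bag A) = (3/10)(7/10) = 0.21; P(data | bag B) = (1/4)(3/4) = 0.1875; P(data | bag C) = (1/6)(5/6) = 0.13889; P(data | bag D) = (1/7)(6/7) = 0.12245; P(data | bag E) = (1/6)(5/6) = 0.13889.
Multiplying each by its prior: 1/5 · 0.21 = 0.042, 1/5 · 0.1875 = 0.0375, 1/5 · 0.13889 = 0.027778, 1/5 · 0.12245 = 0.02449, 1/5 · 0.13889 = 0.027778; these sum to 0.15955.
So P(bag D | data) = (0.02449) / (0.15955) = 0.1535.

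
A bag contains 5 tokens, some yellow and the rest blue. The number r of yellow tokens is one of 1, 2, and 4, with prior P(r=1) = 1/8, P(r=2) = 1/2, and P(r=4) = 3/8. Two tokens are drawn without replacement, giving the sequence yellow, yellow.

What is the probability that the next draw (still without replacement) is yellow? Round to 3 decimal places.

Under each hypothesis, the probability of the observed sequence is: P(data | r = 1) = (1/5)(0/4) = 0; P(data | r = 2) = (2/5)(1/4) = 1/10; P(data | r = 4) = (4/5)(3/4) = 3/5.
The prior-weighted likelihoods are 1/8 · 0 = 0, 1/2 · 1/10 = 1/20, 3/8 · 3/5 = 9/40; these sum to 11/40.
Normalising, the posterior is P(r = 1 | data) = 0, P(r = 2 | data) = 2/11, P(r = 4 | data) = 9/11.
The predictive probability is P(yellow next | data) = (0)(2/11) + (2/3)(9/11) = 6/11.

0.545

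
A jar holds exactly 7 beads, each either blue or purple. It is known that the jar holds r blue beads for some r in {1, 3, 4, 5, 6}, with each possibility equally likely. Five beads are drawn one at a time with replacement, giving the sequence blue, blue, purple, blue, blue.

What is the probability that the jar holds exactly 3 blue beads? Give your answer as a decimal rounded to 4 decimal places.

0.0889

Compute the likelihood of the observed sequence for each case: P(data | r = 1) = (1/7)(1/7)(6/7)(1/7)(1/7) = 0.00035699; P(data | r = 3) = (3/7)(3/7)(4/7)(3/7)(3/7) = 0.019278; P(data | r = 4) = (4/7)(4/7)(3/7)(4/7)(4/7) = 0.045695; P(data | r = 5) = (5/7)(5/7)(2/7)(5/7)(5/7) = 0.074374; P(data | r = 6) = (6/7)(6/7)(1/7)(6/7)(6/7) = 0.077111.
Weighting by the prior gives 1/5 · 0.00035699 = 7.1399e-05, 1/5 · 0.019278 = 0.0038555, 1/5 · 0.045695 = 0.009139, 1/5 · 0.074374 = 0.014875, 1/5 · 0.077111 = 0.015422; these sum to 0.043363.
Therefore the posterior P(r = 3 | data) = (0.0038555) / (0.043363) = 0.088913.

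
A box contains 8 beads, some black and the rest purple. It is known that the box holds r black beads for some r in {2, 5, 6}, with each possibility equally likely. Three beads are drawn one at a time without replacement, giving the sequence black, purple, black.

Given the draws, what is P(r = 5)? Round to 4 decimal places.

The likelihood of the observed sequence under each hypothesis: P(data | r = 2) = (2/8)(6/7)(1/6) = 1/28; P(data | r = 5) = (5/8)(3/7)(4/6) = 5/28; P(data | r = 6) = (6/8)(2/7)(5/6) = 5/28.
The prior-weighted likelihoods are 1/3 · 1/28 = 1/84, 1/3 · 5/28 = 5/84, 1/3 · 5/28 = 5/84; with total 11/84.
By Bayes' rule, P(r = 5 | data) = (5/84) / (11/84) = 5/11.

0.4545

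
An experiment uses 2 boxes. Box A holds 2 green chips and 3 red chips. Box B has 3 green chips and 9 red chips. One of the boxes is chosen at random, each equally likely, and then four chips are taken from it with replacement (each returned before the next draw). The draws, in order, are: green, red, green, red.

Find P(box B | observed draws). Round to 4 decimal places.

0.3790

Under each hypothesis, the probability of the observed sequence is: P(data | box A) = (2/5)(3/5)(2/5)(3/5) = 0.0576; P(data | box B) = (3/12)(9/12)(3/12)(9/12) = 0.035156.
The prior-weighted likelihoods are 1/2 · 0.0576 = 0.0288, 1/2 · 0.035156 = 0.017578; summing to 0.046378.
Hence P(box B | data) = (0.017578) / (0.046378) = 0.37902.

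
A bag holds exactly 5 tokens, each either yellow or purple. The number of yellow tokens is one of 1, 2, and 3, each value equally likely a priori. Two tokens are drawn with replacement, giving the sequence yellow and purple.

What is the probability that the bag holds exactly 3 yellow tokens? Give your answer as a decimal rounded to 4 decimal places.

Compute the likelihood of the observed sequence for each case: P(data | r = 1) = (1/5)(4/5) = 4/25; P(data | r = 2) = (2/5)(3/5) = 6/25; P(data | r = 3) = (3/5)(2/5) = 6/25.
Multiplying each by its prior: 1/3 · 4/25 = 4/75, 1/3 · 6/25 = 2/25, 1/3 · 6/25 = 2/25; summing to 16/75.
So P(r = 3 | data) = (2/25) / (16/75) = 3/8.

0.3750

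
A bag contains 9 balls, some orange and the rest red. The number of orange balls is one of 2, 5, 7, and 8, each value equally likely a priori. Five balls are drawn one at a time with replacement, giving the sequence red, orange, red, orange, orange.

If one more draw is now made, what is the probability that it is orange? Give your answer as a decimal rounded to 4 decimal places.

Compute the likelihood of the observed sequence for each case: P(data | r = 2) = (7/9)(2/9)(7/9)(2/9)(2/9) = 0.0066386; P(data | r = 5) = (4/9)(5/9)(4/9)(5/9)(5/9) = 0.03387; P(data | r = 7) = (2/9)(7/9)(2/9)(7/9)(7/9) = 0.023235; P(data | r = 8) = (1/9)(8/9)(1/9)(8/9)(8/9) = 0.0086708.
Weighting by the prior gives 1/4 · 0.0066386 = 0.0016596, 1/4 · 0.03387 = 0.0084675, 1/4 · 0.023235 = 0.0058087, 1/4 · 0.0086708 = 0.0021677; with total 0.018104.
Dividing through by the total gives posterior P(r = 2 | data) = 0.091674, P(r = 5 | data) = 0.46773, P(r = 7 | data) = 0.32086, P(r = 8 | data) = 0.11974.
The predictive probability is P(orange next | data) = (2/9)(0.091674) + (5/9)(0.46773) + (7/9)(0.32086) + (8/9)(0.11974) = 0.63621.

0.6362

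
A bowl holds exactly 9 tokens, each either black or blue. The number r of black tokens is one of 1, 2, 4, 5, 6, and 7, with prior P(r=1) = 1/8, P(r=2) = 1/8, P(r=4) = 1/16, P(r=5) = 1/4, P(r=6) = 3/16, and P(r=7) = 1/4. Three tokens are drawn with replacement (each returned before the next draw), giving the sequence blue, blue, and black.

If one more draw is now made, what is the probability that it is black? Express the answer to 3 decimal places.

0.467

Compute the likelihood of the observed sequence for each case: P(data | r = 1) = (8/9)(8/9)(1/9) = 0.087791; P(data | r = 2) = (7/9)(7/9)(2/9) = 0.13443; P(data | r = 4) = (5/9)(5/9)(4/9) = 0.13717; P(data | r = 5) = (4/9)(4/9)(5/9) = 0.10974; P(data | r = 6) = (3/9)(3/9)(6/9) = 0.074074; P(data | r = 7) = (2/9)(2/9)(7/9) = 0.038409.
Multiplying each by its prior: 1/8 · 0.087791 = 0.010974, 1/8 · 0.13443 = 0.016804, 1/16 · 0.13717 = 0.0085734, 1/4 · 0.10974 = 0.027435, 3/16 · 0.074074 = 0.013889, 1/4 · 0.038409 = 0.0096022; summing to 0.087277.
The posterior is then P(r = 1 | data) = 0.12574, P(r = 2 | data) = 0.19253, P(r = 4 | data) = 0.098232, P(r = 5 | data) = 0.31434, P(r = 6 | data) = 0.15914, P(r = 7 | data) = 0.11002.
The predictive probability is P(black next | data) = (1/9)(0.12574) + (2/9)(0.19253) + (4/9)(0.098232) + (5/9)(0.31434) + (2/3)(0.15914) + (7/9)(0.11002) = 0.46671.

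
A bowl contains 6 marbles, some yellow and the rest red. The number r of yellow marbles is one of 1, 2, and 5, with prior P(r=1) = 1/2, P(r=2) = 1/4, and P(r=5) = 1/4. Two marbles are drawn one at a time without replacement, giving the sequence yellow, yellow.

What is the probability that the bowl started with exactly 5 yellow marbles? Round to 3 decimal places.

Compute the likelihood of the observed sequence for each case: P(data | r = 1) = (1/6)(0/5) = 0; P(data | r = 2) = (2/6)(1/5) = 1/15; P(data | r = 5) = (5/6)(4/5) = 2/3.
Weighting by the prior gives 1/2 · 0 = 0, 1/4 · 1/15 = 1/60, 1/4 · 2/3 = 1/6; with total 11/60.
Hence P(r = 5 | data) = (1/6) / (11/60) = 10/11.

0.909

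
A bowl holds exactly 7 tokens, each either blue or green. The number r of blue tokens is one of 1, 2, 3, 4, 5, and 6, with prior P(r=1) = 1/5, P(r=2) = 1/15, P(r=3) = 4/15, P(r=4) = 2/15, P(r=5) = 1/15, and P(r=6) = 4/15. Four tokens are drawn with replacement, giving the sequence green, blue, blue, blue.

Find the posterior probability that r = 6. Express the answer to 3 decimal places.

For each hypothesis, P(data | H) works out to: P(data | r = 1) = (6/7)(1/7)(1/7)(1/7) = 0.002499; P(data | r = 2) = (5/7)(2/7)(2/7)(2/7) = 0.01666; P(data | r = 3) = (4/7)(3/7)(3/7)(3/7) = 0.044981; P(data | r = 4) = (3/7)(4/7)(4/7)(4/7) = 0.079967; P(data | r = 5) = (2/7)(5/7)(5/7)(5/7) = 0.10412; P(data | r = 6) = (1/7)(6/7)(6/7)(6/7) = 0.089963.
Weighting by the prior gives 1/5 · 0.002499 = 0.00049979, 1/15 · 0.01666 = 0.0011106, 4/15 · 0.044981 = 0.011995, 2/15 · 0.079967 = 0.010662, 1/15 · 0.10412 = 0.0069416, 4/15 · 0.089963 = 0.02399; these sum to 0.055199.
Hence P(r = 6 | data) = (0.02399) / (0.055199) = 0.43461.

0.435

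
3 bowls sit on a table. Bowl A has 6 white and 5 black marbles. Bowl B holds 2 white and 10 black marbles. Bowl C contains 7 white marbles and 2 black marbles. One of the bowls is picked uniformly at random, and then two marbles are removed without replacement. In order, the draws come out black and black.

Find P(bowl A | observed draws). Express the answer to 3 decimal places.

The likelihood of the observed sequence under each hypothesis: P(data | bowl A) = (5/11)(4/10) = 0.18182; P(data | bowl B) = (10/12)(9/11) = 0.68182; P(data | bowl C) = (2/9)(1/8) = 0.027778.
Weighting by the prior gives 1/3 · 0.18182 = 0.060606, 1/3 · 0.68182 = 0.22727, 1/3 · 0.027778 = 0.0092593; these sum to 0.29714.
So P(bowl A | data) = (0.060606) / (0.29714) = 0.20397.

0.204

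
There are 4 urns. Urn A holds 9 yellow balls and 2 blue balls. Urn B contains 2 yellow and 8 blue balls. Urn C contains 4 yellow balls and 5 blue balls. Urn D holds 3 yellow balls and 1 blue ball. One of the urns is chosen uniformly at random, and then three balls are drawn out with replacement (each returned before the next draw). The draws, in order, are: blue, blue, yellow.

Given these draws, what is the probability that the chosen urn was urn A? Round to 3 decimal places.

Under each hypothesis, the probability of the observed sequence is: P(data | urn A) = (2/11)(2/11)(9/11) = 0.027047; P(data | urn B) = (8/10)(8/10)(2/10) = 0.128; P(data | urn C) = (5/9)(5/9)(4/9) = 0.13717; P(data | urn D) = (1/4)(1/4)(3/4) = 0.046875.
Weighting by the prior gives 1/4 · 0.027047 = 0.0067618, 1/4 · 0.128 = 0.032, 1/4 · 0.13717 = 0.034294, 1/4 · 0.046875 = 0.011719; these sum to 0.084774.
By Bayes' rule, P(urn A | data) = (0.0067618) / (0.084774) = 0.079763.

0.080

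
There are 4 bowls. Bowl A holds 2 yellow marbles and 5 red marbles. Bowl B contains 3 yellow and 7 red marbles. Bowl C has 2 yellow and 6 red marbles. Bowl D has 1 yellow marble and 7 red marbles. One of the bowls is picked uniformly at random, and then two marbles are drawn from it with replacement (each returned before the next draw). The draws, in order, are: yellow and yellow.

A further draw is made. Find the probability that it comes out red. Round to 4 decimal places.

0.7281

The likelihood of the observed sequence under each hypothesis: P(data | bowl A) = (2/7)(2/7) = 0.081633; P(data | bowl B) = (3/10)(3/10) = 0.09; P(data | bowl C) = (2/8)(2/8) = 0.0625; P(data | bowl D) = (1/8)(1/8) = 0.015625.
The prior-weighted likelihoods are 1/4 · 0.081633 = 0.020408, 1/4 · 0.09 = 0.0225, 1/4 · 0.0625 = 0.015625, 1/4 · 0.015625 = 0.0039062; these sum to 0.062439.
The posterior is then P(bowl A | data) = 0.32685, P(bowl B | data) = 0.36035, P(bowl C | data) = 0.25024, P(bowl D | data) = 0.062561.
So P(red next | data) = Σ P(red next | H) P(H | data) = (5/7)(0.32685) + (7/10)(0.36035) + (3/4)(0.25024) + (7/8)(0.062561) = 0.72813.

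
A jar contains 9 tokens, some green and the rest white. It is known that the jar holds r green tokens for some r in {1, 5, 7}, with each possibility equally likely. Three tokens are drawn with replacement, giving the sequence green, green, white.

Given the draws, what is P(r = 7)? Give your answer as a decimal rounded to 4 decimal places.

0.4757

The likelihood of the observed sequence under each hypothesis: P(data | r = 1) = (1/9)(1/9)(8/9) = 0.010974; P(data | r = 5) = (5/9)(5/9)(4/9) = 0.13717; P(data | r = 7) = (7/9)(7/9)(2/9) = 0.13443.
Multiplying each by its prior: 1/3 · 0.010974 = 0.003658, 1/3 · 0.13717 = 0.045725, 1/3 · 0.13443 = 0.04481; summing to 0.094193.
By Bayes' rule, P(r = 7 | data) = (0.04481) / (0.094193) = 0.47573.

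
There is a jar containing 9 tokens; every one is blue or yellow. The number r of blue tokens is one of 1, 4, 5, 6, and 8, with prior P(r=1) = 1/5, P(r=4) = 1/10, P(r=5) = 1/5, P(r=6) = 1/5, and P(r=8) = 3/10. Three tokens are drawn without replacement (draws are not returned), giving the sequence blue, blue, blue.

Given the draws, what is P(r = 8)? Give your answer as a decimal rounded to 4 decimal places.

0.7241

The likelihood of the observed sequence under each hypothesis: P(data | r = 1) = (1/9)(0/8) = 0; P(data | r = 4) = (4/9)(3/8)(2/7) = 1/21; P(data | r = 5) = (5/9)(4/8)(3/7) = 5/42; P(data | r = 6) = (6/9)(5/8)(4/7) = 5/21; P(data | r = 8) = (8/9)(7/8)(6/7) = 2/3.
Weighting by the prior gives 1/5 · 0 = 0, 1/10 · 1/21 = 1/210, 1/5 · 5/42 = 1/42, 1/5 · 5/21 = 1/21, 3/10 · 2/3 = 1/5; these sum to 29/105.
So P(r = 8 | data) = (1/5) / (29/105) = 21/29.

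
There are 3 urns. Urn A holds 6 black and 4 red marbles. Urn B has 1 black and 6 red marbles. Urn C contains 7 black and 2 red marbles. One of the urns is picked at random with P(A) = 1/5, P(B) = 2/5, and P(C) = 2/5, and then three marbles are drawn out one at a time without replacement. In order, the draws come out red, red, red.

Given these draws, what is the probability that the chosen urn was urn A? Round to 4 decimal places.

For each hypothesis, P(data | H) works out to: P(data | urn A) = (4/10)(3/9)(2/8) = 0.033333; P(data | urn B) = (6/7)(5/6)(4/5) = 0.57143; P(data | urn C) = (2/9)(1/8)(0/7) = 0.
Weighting by the prior gives 1/5 · 0.033333 = 0.0066667, 2/5 · 0.57143 = 0.22857, 2/5 · 0 = 0; these sum to 0.23524.
By Bayes' rule, P(urn A | data) = (0.0066667) / (0.23524) = 0.02834.

0.0283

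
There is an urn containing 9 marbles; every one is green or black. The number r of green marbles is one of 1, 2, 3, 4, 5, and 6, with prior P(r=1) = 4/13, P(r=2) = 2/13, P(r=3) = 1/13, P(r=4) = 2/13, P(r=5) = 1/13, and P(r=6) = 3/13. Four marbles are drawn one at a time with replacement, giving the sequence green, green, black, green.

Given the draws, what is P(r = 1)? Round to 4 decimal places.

0.0094

Under each hypothesis, the probability of the observed sequence is: P(data | r = 1) = (1/9)(1/9)(8/9)(1/9) = 0.0012193; P(data | r = 2) = (2/9)(2/9)(7/9)(2/9) = 0.0085353; P(data | r = 3) = (3/9)(3/9)(6/9)(3/9) = 0.024691; P(data | r = 4) = (4/9)(4/9)(5/9)(4/9) = 0.048773; P(data | r = 5) = (5/9)(5/9)(4/9)(5/9) = 0.076208; P(data | r = 6) = (6/9)(6/9)(3/9)(6/9) = 0.098765.
Multiplying each by its prior: 4/13 · 0.0012193 = 0.00037518, 2/13 · 0.0085353 = 0.0013131, 1/13 · 0.024691 = 0.0018993, 2/13 · 0.048773 = 0.0075035, 1/13 · 0.076208 = 0.0058621, 3/13 · 0.098765 = 0.022792; with total 0.039745.
So P(r = 1 | data) = (0.00037518) / (0.039745) = 0.0094395.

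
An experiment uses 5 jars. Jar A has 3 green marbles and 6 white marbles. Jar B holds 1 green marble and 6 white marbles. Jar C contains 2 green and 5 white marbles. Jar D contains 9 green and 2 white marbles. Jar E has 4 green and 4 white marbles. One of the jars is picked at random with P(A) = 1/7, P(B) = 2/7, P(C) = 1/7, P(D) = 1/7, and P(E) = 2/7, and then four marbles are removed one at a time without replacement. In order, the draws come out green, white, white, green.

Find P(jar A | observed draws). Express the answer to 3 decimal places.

0.201

Compute the likelihood of the observed sequence for each case: P(data | jar A) = (3/9)(6/8)(5/7)(2/6) = 0.059524; P(data | jar B) = (1/7)(6/6)(5/5)(0/4) = 0; P(data | jar C) = (2/7)(5/6)(4/5)(1/4) = 0.047619; P(data | jar D) = (9/11)(2/10)(1/9)(8/8) = 0.018182; P(data | jar E) = (4/8)(4/7)(3/6)(3/5) = 0.085714.
Weighting by the prior gives 1/7 · 0.059524 = 0.0085034, 2/7 · 0 = 0, 1/7 · 0.047619 = 0.0068027, 1/7 · 0.018182 = 0.0025974, 2/7 · 0.085714 = 0.02449; with total 0.042393.
So P(jar A | data) = (0.0085034) / (0.042393) = 0.20058.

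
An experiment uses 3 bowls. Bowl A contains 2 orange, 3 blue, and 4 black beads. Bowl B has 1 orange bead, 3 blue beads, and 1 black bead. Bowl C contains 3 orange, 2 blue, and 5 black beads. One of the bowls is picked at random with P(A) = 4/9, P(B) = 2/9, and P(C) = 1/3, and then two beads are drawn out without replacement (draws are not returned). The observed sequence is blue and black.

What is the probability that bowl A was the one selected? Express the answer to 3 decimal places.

0.513

The likelihood of the observed sequence under each hypothesis: P(data | bowl A) = (3/9)(4/8) = 1/6; P(data | bowl B) = (3/5)(1/4) = 3/20; P(data | bowl C) = (2/10)(5/9) = 1/9.
Weighting by the prior gives 4/9 · 1/6 = 2/27, 2/9 · 3/20 = 1/30, 1/3 · 1/9 = 1/27; these sum to 13/90.
Hence P(bowl A | data) = (2/27) / (13/90) = 20/39.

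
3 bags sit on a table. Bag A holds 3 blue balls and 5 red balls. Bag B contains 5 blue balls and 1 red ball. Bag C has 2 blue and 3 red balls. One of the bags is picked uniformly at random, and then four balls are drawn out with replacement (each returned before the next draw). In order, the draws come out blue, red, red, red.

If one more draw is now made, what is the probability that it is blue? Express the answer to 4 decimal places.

Under each hypothesis, the probability of the observed sequence is: P(data | bag A) = (3/8)(5/8)(5/8)(5/8) = 0.091553; P(data | bag B) = (5/6)(1/6)(1/6)(1/6) = 0.003858; P(data | bag C) = (2/5)(3/5)(3/5)(3/5) = 0.0864.
Multiplying each by its prior: 1/3 · 0.091553 = 0.030518, 1/3 · 0.003858 = 0.001286, 1/3 · 0.0864 = 0.0288; these sum to 0.060604.
Normalising, the posterior is P(bag A | data) = 0.50356, P(bag B | data) = 0.02122, P(bag C | data) = 0.47522.
Averaging over the posterior, P(blue next | data) = (3/8)(0.50356) + (5/6)(0.02122) + (2/5)(0.47522) = 0.39661.

0.3966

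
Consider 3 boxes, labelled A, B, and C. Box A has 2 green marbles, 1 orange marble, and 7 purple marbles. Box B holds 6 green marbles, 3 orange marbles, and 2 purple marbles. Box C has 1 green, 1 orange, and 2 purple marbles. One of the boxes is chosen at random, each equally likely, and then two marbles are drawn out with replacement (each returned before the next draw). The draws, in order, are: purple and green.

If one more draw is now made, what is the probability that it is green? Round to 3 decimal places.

0.311

Compute the likelihood of the observed sequence for each case: P(data | box A) = (7/10)(2/10) = 0.14; P(data | box B) = (2/11)(6/11) = 0.099174; P(data | box C) = (2/4)(1/4) = 0.125.
Multiplying each by its prior: 1/3 · 0.14 = 0.046667, 1/3 · 0.099174 = 0.033058, 1/3 · 0.125 = 0.041667; summing to 0.12139.
Dividing through by the total gives posterior P(box A | data) = 0.38443, P(box B | data) = 0.27232, P(box C | data) = 0.34324.
So P(green next | data) = Σ P(green next | H) P(H | data) = (1/5)(0.38443) + (6/11)(0.27232) + (1/4)(0.34324) = 0.31124.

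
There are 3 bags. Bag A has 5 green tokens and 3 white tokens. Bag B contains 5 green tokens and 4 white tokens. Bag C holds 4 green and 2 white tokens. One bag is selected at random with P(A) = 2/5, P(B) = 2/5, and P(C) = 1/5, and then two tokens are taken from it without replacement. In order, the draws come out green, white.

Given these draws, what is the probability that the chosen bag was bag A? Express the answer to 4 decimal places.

0.3945

The likelihood of the observed sequence under each hypothesis: P(data | bag A) = (5/8)(3/7) = 0.26786; P(data | bag B) = (5/9)(4/8) = 0.27778; P(data | bag C) = (4/6)(2/5) = 0.26667.
Weighting by the prior gives 2/5 · 0.26786 = 0.10714, 2/5 · 0.27778 = 0.11111, 1/5 · 0.26667 = 0.053333; summing to 0.27159.
By Bayes' rule, P(bag A | data) = (0.10714) / (0.27159) = 0.39451.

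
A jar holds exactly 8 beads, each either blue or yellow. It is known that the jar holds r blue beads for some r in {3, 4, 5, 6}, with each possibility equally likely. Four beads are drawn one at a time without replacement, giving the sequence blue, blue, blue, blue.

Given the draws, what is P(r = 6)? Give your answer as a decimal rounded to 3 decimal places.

Under each hypothesis, the probability of the observed sequence is: P(data | r = 3) = (3/8)(2/7)(1/6)(0/5) = 0; P(data | r = 4) = (4/8)(3/7)(2/6)(1/5) = 1/70; P(data | r = 5) = (5/8)(4/7)(3/6)(2/5) = 1/14; P(data | r = 6) = (6/8)(5/7)(4/6)(3/5) = 3/14.
Multiplying each by its prior: 1/4 · 0 = 0, 1/4 · 1/70 = 1/280, 1/4 · 1/14 = 1/56, 1/4 · 3/14 = 3/56; summing to 3/40.
Therefore the posterior P(r = 6 | data) = (3/56) / (3/40) = 5/7.

0.714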